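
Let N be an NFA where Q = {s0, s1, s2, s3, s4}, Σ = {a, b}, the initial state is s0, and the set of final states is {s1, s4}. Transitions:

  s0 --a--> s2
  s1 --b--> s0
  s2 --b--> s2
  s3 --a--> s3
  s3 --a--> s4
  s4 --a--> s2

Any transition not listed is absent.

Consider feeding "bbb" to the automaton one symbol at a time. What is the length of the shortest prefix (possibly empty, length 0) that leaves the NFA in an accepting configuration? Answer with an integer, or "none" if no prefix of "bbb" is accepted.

Start in {s0}.
Read 'b': s0→∅; now ∅.
The set is empty and remains empty for the remaining 2 symbols.
No reachable set along the way intersects F.

none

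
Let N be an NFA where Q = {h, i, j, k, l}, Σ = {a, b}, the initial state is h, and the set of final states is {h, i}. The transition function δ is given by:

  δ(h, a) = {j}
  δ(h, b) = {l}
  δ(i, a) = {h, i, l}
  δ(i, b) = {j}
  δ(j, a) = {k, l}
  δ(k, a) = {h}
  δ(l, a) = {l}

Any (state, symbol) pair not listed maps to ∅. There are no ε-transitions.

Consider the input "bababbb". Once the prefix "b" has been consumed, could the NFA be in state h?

No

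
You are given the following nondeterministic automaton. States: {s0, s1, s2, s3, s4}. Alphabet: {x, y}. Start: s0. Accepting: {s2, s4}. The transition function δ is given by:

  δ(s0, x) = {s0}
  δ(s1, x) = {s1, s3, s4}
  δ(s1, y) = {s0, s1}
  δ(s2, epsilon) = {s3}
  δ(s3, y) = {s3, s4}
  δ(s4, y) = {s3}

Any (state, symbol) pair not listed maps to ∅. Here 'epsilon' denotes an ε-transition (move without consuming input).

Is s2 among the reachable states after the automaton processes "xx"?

Start in {s0}.
Read 'x': s0→{s0}; now {s0}.
Read 'x': s0→{s0}; now {s0}.
State s2 is not in {s0}.

No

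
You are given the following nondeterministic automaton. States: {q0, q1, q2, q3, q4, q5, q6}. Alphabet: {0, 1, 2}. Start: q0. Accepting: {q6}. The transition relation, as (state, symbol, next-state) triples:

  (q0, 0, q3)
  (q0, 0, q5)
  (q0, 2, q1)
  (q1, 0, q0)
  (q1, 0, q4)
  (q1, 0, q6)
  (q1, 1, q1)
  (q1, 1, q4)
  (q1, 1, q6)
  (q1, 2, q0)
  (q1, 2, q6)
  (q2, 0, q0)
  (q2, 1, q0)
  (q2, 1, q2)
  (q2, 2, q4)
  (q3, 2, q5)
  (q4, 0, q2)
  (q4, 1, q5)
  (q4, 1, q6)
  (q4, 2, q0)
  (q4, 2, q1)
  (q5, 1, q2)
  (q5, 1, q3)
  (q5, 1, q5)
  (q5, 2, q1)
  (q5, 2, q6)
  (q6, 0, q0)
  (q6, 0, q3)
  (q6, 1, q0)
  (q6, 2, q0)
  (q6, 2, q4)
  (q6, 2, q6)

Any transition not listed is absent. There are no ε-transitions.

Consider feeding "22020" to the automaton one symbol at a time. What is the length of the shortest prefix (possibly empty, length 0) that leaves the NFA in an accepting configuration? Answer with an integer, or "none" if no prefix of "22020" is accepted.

2

Start in {q0}.
Read '2': q0→{q1}; now {q1}.
Read '2': q1→{q0, q6}; now {q0, q6}.
None of the earlier sets intersect F, but {q0, q6} does.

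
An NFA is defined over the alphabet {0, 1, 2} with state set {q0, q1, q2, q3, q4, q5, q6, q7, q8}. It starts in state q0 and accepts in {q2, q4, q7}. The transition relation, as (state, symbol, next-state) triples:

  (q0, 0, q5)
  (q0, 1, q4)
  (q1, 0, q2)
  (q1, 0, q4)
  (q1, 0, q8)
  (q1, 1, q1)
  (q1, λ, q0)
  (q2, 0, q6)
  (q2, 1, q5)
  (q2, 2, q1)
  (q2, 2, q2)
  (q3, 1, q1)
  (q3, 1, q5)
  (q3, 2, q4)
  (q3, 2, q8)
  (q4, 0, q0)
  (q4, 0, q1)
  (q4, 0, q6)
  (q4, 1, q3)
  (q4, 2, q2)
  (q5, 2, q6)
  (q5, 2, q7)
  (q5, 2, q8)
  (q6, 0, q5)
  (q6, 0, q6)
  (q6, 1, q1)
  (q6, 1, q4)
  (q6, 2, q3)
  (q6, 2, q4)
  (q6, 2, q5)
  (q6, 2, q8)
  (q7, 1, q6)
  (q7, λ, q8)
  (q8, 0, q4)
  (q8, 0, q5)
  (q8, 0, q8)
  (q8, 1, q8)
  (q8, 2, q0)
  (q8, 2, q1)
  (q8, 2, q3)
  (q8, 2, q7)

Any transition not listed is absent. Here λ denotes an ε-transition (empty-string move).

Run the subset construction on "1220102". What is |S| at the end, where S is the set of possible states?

Start in {q0}.
Read '1': q0→{q4}; now {q4}.
Read '2': q4→{q2}; now {q2}.
Read '2': q2→{q1, q2}; union {q1, q2}; ε-closure = {q0, q1, q2}.
Read '0': q0→{q5}, q1→{q2, q4, q8}, q2→{q6}; now {q2, q4, q5, q6, q8}.
Read '1': q2→{q5}, q4→{q3}, q5→∅, q6→{q1, q4}, q8→{q8}; union {q1, q3, q4, q5, q8}; ε-closure = {q0, q1, q3, q4, q5, q8}.
Read '0': q0→{q5}, q1→{q2, q4, q8}, q3→∅, q4→{q0, q1, q6}, q5→∅, q8→{q4, q5, q8}; now {q0, q1, q2, q4, q5, q6, q8}.
Read '2': q0→∅, q1→∅, q2→{q1, q2}, q4→{q2}, q5→{q6, q7, q8}, q6→{q3, q4, q5, q8}, q8→{q0, q1, q3, q7}; now {q0, q1, q2, q3, q4, q5, q6, q7, q8}.
That set has 9 states.

9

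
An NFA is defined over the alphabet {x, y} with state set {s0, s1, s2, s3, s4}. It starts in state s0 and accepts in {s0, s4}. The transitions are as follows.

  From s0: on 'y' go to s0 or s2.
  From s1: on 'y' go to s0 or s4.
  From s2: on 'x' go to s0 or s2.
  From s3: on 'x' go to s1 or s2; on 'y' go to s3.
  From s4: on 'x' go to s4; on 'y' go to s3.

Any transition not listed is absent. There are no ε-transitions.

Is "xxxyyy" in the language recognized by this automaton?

Start in {s0}.
Read 'x': s0→∅; now ∅.
The set is empty and remains empty for the remaining 5 symbols.
The final set ∅ contains no accepting state.

No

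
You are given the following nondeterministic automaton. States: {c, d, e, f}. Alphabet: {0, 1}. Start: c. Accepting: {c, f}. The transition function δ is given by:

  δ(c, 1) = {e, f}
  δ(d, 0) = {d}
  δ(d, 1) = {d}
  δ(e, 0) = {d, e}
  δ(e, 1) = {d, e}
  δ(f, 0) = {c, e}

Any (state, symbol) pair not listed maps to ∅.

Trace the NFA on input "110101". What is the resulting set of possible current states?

Start in {c}.
Read '1': c→{e, f}; now {e, f}.
Read '1': e→{d, e}, f→∅; now {d, e}.
Read '0': d→{d}, e→{d, e}; now {d, e}.
Read '1': d→{d}, e→{d, e}; now {d, e}.
Read '0': d→{d}, e→{d, e}; now {d, e}.
Read '1': d→{d}, e→{d, e}; now {d, e}.

{d, e}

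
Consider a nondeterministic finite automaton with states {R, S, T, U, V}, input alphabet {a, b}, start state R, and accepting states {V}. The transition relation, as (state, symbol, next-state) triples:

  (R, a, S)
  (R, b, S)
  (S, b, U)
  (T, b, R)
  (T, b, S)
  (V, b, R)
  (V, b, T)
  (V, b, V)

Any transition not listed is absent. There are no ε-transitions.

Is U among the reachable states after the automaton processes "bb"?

Yes

Start in {R}.
Read 'b': {R} → {S}.
Read 'b': {S} → {U}.
State U is in {U}.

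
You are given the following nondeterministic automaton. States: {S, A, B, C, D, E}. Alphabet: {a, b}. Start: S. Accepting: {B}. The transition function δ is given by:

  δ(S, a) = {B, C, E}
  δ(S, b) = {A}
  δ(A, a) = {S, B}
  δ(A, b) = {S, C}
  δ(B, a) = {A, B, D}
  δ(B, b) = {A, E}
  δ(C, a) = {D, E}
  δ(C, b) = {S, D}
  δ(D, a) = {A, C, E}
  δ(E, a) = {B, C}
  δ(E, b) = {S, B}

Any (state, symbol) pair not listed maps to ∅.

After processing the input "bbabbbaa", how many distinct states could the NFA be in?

Start in {S}.
Read 'b': {S} → {A}.
Read 'b': {A} → {S, C}.
Read 'a': {S, C} → {B, C, D, E}.
Read 'b': {B, C, D, E} → {S, A, B, D, E}.
Read 'b': {S, A, B, D, E} → {S, A, B, C, E}.
Read 'b': {S, A, B, C, E} → {S, A, B, C, D, E}.
Read 'a': {S, A, B, C, D, E} → {S, A, B, C, D, E}.
Read 'a': {S, A, B, C, D, E} → {S, A, B, C, D, E}.
That set has 6 states.

6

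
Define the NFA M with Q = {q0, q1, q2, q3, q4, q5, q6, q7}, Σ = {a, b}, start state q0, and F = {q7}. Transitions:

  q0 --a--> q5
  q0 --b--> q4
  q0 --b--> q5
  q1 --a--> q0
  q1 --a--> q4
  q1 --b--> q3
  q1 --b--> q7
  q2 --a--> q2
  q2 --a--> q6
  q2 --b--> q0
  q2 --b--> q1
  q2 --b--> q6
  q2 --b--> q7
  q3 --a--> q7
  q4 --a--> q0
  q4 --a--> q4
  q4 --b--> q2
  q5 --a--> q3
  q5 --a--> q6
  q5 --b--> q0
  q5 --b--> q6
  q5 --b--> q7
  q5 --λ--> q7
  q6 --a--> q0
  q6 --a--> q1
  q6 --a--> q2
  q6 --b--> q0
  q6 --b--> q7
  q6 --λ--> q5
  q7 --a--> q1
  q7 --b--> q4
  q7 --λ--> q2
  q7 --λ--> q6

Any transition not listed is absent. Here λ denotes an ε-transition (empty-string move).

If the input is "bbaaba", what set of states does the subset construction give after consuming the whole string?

{q0, q1, q2, q3, q4, q5, q6, q7}

Start in {q0}.
Read 'b': {q0} → {q2, q4, q5, q6, q7}.
Read 'b': {q2, q4, q5, q6, q7} → {q0, q1, q2, q4, q5, q6, q7}.
Read 'a': {q0, q1, q2, q4, q5, q6, q7} → {q0, q1, q2, q3, q4, q5, q6, q7}.
Read 'a': {q0, q1, q2, q3, q4, q5, q6, q7} → {q0, q1, q2, q3, q4, q5, q6, q7}.
Read 'b': {q0, q1, q2, q3, q4, q5, q6, q7} → {q0, q1, q2, q3, q4, q5, q6, q7}.
Read 'a': {q0, q1, q2, q3, q4, q5, q6, q7} → {q0, q1, q2, q3, q4, q5, q6, q7}.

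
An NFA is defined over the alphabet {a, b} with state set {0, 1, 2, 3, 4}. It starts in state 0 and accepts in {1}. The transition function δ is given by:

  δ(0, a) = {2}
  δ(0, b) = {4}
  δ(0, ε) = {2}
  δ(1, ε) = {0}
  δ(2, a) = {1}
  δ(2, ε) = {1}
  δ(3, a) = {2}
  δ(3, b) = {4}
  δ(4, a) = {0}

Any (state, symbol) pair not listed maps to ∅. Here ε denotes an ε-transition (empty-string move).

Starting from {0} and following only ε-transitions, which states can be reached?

Begin with {0}.
ε-move 0 → 2; add 2.
ε-move 2 → 1; add 1.

{0, 1, 2}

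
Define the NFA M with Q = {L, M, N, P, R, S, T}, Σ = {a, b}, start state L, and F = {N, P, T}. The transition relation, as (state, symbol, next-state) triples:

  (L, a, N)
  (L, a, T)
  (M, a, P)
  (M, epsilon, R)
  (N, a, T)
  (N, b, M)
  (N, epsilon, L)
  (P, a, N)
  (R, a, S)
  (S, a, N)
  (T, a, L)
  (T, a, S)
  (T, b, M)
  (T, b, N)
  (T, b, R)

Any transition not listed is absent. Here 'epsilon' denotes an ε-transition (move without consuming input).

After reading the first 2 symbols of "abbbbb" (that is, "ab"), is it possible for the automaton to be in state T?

No

Start in {L}.
Read 'a': L→{N, T}; union {N, T}; ε-closure = {L, N, T}.
Read 'b': L→∅, N→{M}, T→{M, N, R}; union {M, N, R}; ε-closure = {L, M, N, R}.
State T is not in {L, M, N, R}.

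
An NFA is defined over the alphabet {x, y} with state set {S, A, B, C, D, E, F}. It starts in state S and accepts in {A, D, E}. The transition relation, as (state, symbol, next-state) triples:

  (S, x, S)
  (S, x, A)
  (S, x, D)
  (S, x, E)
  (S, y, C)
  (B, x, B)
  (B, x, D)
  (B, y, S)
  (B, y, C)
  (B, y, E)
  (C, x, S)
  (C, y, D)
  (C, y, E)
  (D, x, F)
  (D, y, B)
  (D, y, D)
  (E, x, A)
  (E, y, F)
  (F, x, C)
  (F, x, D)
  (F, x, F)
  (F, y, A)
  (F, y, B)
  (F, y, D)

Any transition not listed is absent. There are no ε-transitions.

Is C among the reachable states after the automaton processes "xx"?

No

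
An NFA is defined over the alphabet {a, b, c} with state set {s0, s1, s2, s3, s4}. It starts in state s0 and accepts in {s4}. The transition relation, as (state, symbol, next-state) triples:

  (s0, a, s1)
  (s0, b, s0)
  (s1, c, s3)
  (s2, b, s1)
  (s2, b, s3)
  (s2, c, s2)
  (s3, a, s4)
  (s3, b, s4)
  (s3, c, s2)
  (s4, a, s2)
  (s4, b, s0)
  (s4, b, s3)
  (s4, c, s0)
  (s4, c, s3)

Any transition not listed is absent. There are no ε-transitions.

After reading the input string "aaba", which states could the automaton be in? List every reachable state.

Start in {s0}.
Read 'a': {s0} → {s1}.
Read 'a': {s1} → ∅.
The set is empty and remains empty for the remaining 2 symbols.

∅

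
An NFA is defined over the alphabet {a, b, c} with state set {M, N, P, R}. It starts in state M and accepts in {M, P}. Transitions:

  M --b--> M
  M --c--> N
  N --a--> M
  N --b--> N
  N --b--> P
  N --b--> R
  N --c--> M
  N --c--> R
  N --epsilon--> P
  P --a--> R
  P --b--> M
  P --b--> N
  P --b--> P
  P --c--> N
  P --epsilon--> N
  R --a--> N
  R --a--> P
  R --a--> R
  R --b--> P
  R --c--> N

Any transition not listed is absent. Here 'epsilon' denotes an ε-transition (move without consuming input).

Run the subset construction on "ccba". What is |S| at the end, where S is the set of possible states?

4

Start in {M}.
Read 'c': M→{N}; union {N}; ε-closure = {N, P}.
Read 'c': N→{M, R}, P→{N}; union {M, N, R}; ε-closure = {M, N, P, R}.
Read 'b': M→{M}, N→{N, P, R}, P→{M, N, P}, R→{P}; now {M, N, P, R}.
Read 'a': M→∅, N→{M}, P→{R}, R→{N, P, R}; now {M, N, P, R}.
That set has 4 states.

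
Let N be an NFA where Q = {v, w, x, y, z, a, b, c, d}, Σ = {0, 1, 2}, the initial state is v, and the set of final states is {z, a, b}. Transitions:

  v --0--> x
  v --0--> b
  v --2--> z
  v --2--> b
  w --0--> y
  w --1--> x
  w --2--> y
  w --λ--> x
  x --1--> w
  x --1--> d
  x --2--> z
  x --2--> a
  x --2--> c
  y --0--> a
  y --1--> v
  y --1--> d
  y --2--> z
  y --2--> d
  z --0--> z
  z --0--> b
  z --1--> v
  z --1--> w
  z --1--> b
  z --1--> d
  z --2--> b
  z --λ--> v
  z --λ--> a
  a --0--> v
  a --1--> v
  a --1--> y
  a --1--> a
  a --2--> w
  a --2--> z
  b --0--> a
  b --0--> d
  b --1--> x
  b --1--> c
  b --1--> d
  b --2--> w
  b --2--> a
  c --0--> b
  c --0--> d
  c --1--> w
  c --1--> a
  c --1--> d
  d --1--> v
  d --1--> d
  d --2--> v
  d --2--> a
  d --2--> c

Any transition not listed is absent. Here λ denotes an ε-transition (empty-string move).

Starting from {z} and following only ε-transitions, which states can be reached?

Begin with {z}.
ε-move z → v; add v.
ε-move z → a; add a.

{v, z, a}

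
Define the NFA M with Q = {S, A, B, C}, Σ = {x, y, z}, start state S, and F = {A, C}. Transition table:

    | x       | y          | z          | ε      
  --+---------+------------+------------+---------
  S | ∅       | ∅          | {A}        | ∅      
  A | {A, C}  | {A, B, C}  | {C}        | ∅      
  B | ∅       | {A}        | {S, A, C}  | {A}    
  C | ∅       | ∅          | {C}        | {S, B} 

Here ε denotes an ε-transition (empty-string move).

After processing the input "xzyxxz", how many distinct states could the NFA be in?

0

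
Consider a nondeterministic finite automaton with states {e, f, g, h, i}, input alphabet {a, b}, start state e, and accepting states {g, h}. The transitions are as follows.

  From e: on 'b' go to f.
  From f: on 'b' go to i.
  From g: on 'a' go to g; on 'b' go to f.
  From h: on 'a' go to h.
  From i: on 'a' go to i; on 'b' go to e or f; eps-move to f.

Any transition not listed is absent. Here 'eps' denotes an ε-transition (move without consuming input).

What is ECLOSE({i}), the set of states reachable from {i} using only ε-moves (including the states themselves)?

Begin with {i}.
ε-move i → f; add f.

{f, i}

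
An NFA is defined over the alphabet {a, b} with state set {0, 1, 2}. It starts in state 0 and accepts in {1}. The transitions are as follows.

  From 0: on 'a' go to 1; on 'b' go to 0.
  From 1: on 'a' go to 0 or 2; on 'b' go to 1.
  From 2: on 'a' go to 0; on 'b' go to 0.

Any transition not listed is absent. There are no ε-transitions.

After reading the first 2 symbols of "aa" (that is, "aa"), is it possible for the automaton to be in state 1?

Start in {0}.
Read 'a': 0→{1}; now {1}.
Read 'a': 1→{0, 2}; now {0, 2}.
State 1 is not in {0, 2}.

No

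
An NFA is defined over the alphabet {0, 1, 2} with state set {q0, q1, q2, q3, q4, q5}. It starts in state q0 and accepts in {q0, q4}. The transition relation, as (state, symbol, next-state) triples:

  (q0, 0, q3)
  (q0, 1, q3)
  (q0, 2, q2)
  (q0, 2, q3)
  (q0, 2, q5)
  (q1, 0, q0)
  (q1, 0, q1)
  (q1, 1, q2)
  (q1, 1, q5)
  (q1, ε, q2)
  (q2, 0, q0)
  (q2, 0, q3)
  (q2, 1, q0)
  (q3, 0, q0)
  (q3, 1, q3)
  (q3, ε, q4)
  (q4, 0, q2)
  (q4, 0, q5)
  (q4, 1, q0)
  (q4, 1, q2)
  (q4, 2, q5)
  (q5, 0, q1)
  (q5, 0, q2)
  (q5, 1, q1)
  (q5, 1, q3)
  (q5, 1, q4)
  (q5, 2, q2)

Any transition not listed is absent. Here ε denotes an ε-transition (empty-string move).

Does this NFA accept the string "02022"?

Start in {q0}.
Read '0': {q0} → {q3, q4}.
Read '2': {q3, q4} → {q5}.
Read '0': {q5} → {q1, q2}.
Read '2': {q1, q2} → ∅.
The set is empty and remains empty for the remaining 1 symbol.
The final set ∅ contains no accepting state.

No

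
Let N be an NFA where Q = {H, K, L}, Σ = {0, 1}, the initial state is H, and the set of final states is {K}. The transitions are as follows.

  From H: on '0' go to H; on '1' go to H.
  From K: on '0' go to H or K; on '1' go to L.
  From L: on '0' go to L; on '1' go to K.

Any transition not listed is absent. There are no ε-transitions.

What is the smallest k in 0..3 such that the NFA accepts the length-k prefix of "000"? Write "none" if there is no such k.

none

Start in {H}.
Read '0': {H} → {H}.
Read '0': {H} → {H}.
Read '0': {H} → {H}.
No reachable set along the way intersects F.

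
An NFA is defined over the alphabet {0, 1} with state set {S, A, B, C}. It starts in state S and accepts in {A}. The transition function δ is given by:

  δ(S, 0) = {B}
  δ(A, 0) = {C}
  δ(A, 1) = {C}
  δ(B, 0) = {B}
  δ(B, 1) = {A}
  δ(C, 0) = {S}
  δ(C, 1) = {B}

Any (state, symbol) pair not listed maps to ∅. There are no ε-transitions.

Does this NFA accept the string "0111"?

No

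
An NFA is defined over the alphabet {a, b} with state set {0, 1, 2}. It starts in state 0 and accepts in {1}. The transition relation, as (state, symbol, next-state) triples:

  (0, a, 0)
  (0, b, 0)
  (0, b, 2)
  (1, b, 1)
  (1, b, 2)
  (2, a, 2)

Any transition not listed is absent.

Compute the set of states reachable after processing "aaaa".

Start in {0}.
Read 'a': {0} → {0}.
Read 'a': {0} → {0}.
Read 'a': {0} → {0}.
Read 'a': {0} → {0}.

{0}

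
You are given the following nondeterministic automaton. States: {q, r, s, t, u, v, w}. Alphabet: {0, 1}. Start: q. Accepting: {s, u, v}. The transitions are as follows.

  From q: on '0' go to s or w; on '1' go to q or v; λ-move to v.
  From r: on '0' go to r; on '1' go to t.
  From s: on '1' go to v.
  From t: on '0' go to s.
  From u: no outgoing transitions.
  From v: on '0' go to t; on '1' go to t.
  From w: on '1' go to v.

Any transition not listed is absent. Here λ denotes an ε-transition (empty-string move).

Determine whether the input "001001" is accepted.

Start: ε-closure({q}) = {q, v}.
Read '0': q→{s, w}, v→{t}; now {s, t, w}.
Read '0': s→∅, t→{s}, w→∅; now {s}.
Read '1': s→{v}; now {v}.
Read '0': v→{t}; now {t}.
Read '0': t→{s}; now {s}.
Read '1': s→{v}; now {v}.
The final set {v} contains the accepting state v.

Yes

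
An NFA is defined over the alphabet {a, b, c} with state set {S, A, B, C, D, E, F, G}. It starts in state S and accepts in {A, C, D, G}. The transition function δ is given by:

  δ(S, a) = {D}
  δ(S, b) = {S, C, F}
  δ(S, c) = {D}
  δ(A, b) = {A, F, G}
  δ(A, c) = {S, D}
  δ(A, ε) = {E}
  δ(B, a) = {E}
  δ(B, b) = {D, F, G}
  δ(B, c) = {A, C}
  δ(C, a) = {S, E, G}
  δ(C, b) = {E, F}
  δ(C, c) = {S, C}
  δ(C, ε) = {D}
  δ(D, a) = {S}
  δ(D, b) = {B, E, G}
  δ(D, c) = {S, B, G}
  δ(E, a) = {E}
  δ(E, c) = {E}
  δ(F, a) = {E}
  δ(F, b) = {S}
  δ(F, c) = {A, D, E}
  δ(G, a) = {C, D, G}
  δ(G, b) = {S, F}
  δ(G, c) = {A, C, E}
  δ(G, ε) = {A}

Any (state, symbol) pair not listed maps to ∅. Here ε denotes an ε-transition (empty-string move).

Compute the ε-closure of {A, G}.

{A, E, G}

Begin with {A, G}.
ε-move A → E; add E.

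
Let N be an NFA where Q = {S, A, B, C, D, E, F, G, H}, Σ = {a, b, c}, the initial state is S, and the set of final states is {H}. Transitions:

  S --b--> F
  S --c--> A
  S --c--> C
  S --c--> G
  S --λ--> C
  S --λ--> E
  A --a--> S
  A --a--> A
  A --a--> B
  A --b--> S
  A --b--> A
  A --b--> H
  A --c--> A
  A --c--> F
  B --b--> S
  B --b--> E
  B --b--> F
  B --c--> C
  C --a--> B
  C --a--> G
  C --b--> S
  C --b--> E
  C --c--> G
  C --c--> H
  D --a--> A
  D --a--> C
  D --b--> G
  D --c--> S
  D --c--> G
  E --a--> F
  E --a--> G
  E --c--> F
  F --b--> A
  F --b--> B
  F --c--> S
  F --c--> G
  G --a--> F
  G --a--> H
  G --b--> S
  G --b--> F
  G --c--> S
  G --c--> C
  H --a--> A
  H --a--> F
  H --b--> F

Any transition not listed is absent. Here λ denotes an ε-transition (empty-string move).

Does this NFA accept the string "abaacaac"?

Yes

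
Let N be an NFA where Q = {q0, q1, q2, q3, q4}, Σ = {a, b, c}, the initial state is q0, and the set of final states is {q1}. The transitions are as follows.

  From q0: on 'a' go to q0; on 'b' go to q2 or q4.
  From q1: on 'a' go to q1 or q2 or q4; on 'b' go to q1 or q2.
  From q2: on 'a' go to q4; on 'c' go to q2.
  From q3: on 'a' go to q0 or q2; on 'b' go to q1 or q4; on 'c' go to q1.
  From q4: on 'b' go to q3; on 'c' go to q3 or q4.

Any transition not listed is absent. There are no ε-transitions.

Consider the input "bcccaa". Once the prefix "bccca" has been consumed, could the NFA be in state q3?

No

Start in {q0}.
Read 'b': q0→{q2, q4}; now {q2, q4}.
Read 'c': q2→{q2}, q4→{q3, q4}; now {q2, q3, q4}.
Read 'c': q2→{q2}, q3→{q1}, q4→{q3, q4}; now {q1, q2, q3, q4}.
Read 'c': q1→∅, q2→{q2}, q3→{q1}, q4→{q3, q4}; now {q1, q2, q3, q4}.
Read 'a': q1→{q1, q2, q4}, q2→{q4}, q3→{q0, q2}, q4→∅; now {q0, q1, q2, q4}.
State q3 is not in {q0, q1, q2, q4}.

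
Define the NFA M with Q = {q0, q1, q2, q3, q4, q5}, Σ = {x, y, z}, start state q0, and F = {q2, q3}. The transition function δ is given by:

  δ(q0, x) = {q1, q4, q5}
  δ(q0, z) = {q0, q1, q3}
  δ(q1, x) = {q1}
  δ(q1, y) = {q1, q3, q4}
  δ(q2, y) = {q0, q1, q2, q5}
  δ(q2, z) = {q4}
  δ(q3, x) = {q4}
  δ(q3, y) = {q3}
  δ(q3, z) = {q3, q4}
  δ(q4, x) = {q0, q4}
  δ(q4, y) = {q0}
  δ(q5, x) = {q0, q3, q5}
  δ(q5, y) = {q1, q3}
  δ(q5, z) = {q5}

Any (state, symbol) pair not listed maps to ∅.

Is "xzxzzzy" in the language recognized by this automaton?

Yes

Start in {q0}.
Read 'x': {q0} → {q1, q4, q5}.
Read 'z': {q1, q4, q5} → {q5}.
Read 'x': {q5} → {q0, q3, q5}.
Read 'z': {q0, q3, q5} → {q0, q1, q3, q4, q5}.
Read 'z': {q0, q1, q3, q4, q5} → {q0, q1, q3, q4, q5}.
Read 'z': {q0, q1, q3, q4, q5} → {q0, q1, q3, q4, q5}.
Read 'y': {q0, q1, q3, q4, q5} → {q0, q1, q3, q4}.
The final set {q0, q1, q3, q4} contains the accepting state q3.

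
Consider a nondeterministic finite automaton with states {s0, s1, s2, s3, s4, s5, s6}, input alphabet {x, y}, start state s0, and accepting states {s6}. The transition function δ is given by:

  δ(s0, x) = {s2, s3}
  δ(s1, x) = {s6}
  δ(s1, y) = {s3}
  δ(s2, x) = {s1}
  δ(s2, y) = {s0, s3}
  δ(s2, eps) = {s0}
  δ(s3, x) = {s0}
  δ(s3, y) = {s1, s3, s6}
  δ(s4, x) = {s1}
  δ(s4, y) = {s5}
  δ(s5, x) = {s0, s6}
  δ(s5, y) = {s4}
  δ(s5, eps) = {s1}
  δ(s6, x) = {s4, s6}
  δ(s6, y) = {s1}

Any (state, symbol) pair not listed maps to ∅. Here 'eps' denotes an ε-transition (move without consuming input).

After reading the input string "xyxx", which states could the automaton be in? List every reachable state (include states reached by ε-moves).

{s0, s1, s2, s3, s4, s6}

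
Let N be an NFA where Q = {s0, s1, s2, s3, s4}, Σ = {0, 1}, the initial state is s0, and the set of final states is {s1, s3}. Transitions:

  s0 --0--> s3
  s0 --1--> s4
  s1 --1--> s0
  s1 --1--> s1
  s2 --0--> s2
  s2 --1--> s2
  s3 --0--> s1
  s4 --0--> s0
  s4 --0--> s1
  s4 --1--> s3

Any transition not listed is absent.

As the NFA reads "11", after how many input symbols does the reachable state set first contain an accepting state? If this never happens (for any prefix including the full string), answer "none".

2

Start in {s0}.
Read '1': s0→{s4}; now {s4}.
Read '1': s4→{s3}; now {s3}.
None of the earlier sets intersect F, but {s3} does.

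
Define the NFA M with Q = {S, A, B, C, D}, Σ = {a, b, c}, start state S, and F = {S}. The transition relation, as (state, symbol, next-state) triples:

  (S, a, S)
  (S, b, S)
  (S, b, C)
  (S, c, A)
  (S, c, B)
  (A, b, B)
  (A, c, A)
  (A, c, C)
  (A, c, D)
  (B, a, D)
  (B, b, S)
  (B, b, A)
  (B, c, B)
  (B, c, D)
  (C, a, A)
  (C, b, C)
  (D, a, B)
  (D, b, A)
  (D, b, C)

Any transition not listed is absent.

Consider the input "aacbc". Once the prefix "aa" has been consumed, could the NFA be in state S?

Start in {S}.
Read 'a': S→{S}; now {S}.
Read 'a': S→{S}; now {S}.
State S is in {S}.

Yes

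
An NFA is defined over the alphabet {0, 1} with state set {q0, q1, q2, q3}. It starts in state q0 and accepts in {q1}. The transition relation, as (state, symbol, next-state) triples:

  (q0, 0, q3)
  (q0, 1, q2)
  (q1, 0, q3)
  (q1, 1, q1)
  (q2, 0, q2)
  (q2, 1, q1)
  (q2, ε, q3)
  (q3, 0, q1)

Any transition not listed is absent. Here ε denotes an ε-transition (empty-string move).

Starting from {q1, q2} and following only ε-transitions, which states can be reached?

Begin with {q1, q2}.
ε-move q2 → q3; add q3.

{q1, q2, q3}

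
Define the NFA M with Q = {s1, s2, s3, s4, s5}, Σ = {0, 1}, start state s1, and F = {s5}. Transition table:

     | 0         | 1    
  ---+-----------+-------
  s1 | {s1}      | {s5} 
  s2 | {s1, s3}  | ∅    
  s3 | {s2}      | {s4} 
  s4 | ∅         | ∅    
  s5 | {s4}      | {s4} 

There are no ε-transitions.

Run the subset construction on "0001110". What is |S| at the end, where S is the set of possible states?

0

Start in {s1}.
Read '0': s1→{s1}; now {s1}.
Read '0': s1→{s1}; now {s1}.
Read '0': s1→{s1}; now {s1}.
Read '1': s1→{s5}; now {s5}.
Read '1': s5→{s4}; now {s4}.
Read '1': s4→∅; now ∅.
The set is empty and remains empty for the remaining 1 symbol.
That set has 0 states.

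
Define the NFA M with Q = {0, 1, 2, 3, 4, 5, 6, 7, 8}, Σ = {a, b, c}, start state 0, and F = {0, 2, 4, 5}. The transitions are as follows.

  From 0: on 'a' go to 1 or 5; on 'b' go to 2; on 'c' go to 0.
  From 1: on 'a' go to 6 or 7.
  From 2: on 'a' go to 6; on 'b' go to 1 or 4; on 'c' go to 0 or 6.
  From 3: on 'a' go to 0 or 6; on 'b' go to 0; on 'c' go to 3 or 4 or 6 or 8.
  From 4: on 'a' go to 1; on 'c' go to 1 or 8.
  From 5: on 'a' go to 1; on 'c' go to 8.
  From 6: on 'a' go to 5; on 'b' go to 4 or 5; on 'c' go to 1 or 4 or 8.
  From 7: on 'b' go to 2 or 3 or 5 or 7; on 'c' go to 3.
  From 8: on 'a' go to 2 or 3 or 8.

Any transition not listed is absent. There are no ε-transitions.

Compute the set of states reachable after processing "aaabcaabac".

Start in {0}.
Read 'a': 0→{1, 5}; now {1, 5}.
Read 'a': 1→{6, 7}, 5→{1}; now {1, 6, 7}.
Read 'a': 1→{6, 7}, 6→{5}, 7→∅; now {5, 6, 7}.
Read 'b': 5→∅, 6→{4, 5}, 7→{2, 3, 5, 7}; now {2, 3, 4, 5, 7}.
Read 'c': 2→{0, 6}, 3→{3, 4, 6, 8}, 4→{1, 8}, 5→{8}, 7→{3}; now {0, 1, 3, 4, 6, 8}.
Read 'a': 0→{1, 5}, 1→{6, 7}, 3→{0, 6}, 4→{1}, 6→{5}, 8→{2, 3, 8}; now {0, 1, 2, 3, 5, 6, 7, 8}.
Read 'a': 0→{1, 5}, 1→{6, 7}, 2→{6}, 3→{0, 6}, 5→{1}, 6→{5}, 7→∅, 8→{2, 3, 8}; now {0, 1, 2, 3, 5, 6, 7, 8}.
Read 'b': 0→{2}, 1→∅, 2→{1, 4}, 3→{0}, 5→∅, 6→{4, 5}, 7→{2, 3, 5, 7}, 8→∅; now {0, 1, 2, 3, 4, 5, 7}.
Read 'a': 0→{1, 5}, 1→{6, 7}, 2→{6}, 3→{0, 6}, 4→{1}, 5→{1}, 7→∅; now {0, 1, 5, 6, 7}.
Read 'c': 0→{0}, 1→∅, 5→{8}, 6→{1, 4, 8}, 7→{3}; now {0, 1, 3, 4, 8}.

{0, 1, 3, 4, 8}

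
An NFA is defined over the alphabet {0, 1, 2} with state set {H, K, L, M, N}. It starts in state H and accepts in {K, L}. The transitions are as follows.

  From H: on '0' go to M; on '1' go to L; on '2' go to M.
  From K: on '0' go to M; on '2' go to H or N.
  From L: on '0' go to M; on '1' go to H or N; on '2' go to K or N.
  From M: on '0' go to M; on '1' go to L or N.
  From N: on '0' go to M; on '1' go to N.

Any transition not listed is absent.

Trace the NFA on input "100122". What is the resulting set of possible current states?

Start in {H}.
Read '1': H→{L}; now {L}.
Read '0': L→{M}; now {M}.
Read '0': M→{M}; now {M}.
Read '1': M→{L, N}; now {L, N}.
Read '2': L→{K, N}, N→∅; now {K, N}.
Read '2': K→{H, N}, N→∅; now {H, N}.

{H, N}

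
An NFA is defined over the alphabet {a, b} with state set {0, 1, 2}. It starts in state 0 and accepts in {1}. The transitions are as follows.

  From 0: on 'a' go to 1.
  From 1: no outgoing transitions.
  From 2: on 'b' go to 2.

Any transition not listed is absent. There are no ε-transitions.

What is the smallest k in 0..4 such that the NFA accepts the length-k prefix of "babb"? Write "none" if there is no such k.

none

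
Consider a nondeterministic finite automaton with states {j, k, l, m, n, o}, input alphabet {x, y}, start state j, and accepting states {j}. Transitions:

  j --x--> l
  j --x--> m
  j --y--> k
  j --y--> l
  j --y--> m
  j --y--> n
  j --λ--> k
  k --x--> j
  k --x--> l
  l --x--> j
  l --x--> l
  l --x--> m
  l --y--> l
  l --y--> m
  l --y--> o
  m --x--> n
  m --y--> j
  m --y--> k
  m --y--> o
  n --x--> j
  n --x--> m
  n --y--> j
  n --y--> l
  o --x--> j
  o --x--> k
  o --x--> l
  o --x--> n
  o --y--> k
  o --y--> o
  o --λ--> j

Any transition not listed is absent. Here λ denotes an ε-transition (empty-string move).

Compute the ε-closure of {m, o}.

Begin with {m, o}.
ε-move o → j; add j.
ε-move j → k; add k.

{j, k, m, o}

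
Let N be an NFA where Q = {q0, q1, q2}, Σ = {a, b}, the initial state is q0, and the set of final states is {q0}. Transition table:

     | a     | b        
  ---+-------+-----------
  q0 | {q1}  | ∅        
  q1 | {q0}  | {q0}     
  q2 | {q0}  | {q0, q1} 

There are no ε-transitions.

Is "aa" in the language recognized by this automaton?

Yes

Start in {q0}.
Read 'a': {q0} → {q1}.
Read 'a': {q1} → {q0}.
The final set {q0} contains the accepting state q0.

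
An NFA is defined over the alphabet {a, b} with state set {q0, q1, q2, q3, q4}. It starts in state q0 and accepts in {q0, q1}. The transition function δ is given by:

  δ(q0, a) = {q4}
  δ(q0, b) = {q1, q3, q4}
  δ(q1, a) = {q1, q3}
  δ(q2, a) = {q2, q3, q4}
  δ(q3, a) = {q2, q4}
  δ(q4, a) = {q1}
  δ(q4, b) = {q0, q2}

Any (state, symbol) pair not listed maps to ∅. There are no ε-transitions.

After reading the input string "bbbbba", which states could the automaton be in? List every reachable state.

Start in {q0}.
Read 'b': q0→{q1, q3, q4}; now {q1, q3, q4}.
Read 'b': q1→∅, q3→∅, q4→{q0, q2}; now {q0, q2}.
Read 'b': q0→{q1, q3, q4}, q2→∅; now {q1, q3, q4}.
Read 'b': q1→∅, q3→∅, q4→{q0, q2}; now {q0, q2}.
Read 'b': q0→{q1, q3, q4}, q2→∅; now {q1, q3, q4}.
Read 'a': q1→{q1, q3}, q3→{q2, q4}, q4→{q1}; now {q1, q2, q3, q4}.

{q1, q2, q3, q4}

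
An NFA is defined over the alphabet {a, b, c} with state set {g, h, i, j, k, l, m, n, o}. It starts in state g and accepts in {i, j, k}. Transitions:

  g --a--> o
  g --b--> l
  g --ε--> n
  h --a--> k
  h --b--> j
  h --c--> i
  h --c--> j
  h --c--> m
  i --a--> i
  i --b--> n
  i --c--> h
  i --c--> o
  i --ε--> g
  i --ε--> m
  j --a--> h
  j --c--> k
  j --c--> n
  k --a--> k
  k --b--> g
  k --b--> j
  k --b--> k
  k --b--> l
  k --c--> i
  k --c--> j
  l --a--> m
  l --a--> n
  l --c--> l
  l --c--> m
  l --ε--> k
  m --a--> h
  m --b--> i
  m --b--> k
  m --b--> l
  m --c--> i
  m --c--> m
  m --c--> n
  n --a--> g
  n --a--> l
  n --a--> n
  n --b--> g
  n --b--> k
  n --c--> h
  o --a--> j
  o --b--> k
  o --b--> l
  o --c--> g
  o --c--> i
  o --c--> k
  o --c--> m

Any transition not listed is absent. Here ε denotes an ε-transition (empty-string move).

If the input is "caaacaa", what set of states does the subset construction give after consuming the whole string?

{g, h, i, j, k, l, m, n, o}

Start: ε-closure({g}) = {g, n}.
Read 'c': {g, n} → {h}.
Read 'a': {h} → {k}.
Read 'a': {k} → {k}.
Read 'a': {k} → {k}.
Read 'c': {k} → {g, i, j, m, n}.
Read 'a': {g, i, j, m, n} → {g, h, i, k, l, m, n, o}.
Read 'a': {g, h, i, k, l, m, n, o} → {g, h, i, j, k, l, m, n, o}.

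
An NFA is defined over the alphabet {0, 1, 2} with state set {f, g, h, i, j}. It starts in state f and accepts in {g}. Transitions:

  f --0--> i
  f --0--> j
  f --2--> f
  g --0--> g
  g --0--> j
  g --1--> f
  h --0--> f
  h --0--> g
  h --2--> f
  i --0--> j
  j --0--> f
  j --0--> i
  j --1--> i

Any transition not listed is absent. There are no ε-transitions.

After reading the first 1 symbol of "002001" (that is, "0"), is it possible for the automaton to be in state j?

Yes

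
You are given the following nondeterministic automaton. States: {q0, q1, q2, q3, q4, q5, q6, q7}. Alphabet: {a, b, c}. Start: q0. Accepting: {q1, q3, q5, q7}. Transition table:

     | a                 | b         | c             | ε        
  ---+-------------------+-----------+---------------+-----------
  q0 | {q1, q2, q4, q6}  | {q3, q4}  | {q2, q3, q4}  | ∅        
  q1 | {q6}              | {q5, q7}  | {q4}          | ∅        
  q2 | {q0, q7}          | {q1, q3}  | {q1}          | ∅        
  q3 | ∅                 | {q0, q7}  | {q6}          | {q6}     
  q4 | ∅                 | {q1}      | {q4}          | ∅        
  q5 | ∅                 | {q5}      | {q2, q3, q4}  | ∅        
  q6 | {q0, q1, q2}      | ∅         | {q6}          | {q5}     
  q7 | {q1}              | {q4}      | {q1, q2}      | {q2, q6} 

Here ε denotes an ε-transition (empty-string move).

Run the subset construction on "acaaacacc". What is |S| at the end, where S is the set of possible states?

6

Start in {q0}.
Read 'a': q0→{q1, q2, q4, q6}; union {q1, q2, q4, q6}; ε-closure = {q1, q2, q4, q5, q6}.
Read 'c': q1→{q4}, q2→{q1}, q4→{q4}, q5→{q2, q3, q4}, q6→{q6}; union {q1, q2, q3, q4, q6}; ε-closure = {q1, q2, q3, q4, q5, q6}.
Read 'a': q1→{q6}, q2→{q0, q7}, q3→∅, q4→∅, q5→∅, q6→{q0, q1, q2}; union {q0, q1, q2, q6, q7}; ε-closure = {q0, q1, q2, q5, q6, q7}.
Read 'a': q0→{q1, q2, q4, q6}, q1→{q6}, q2→{q0, q7}, q5→∅, q6→{q0, q1, q2}, q7→{q1}; union {q0, q1, q2, q4, q6, q7}; ε-closure = {q0, q1, q2, q4, q5, q6, q7}.
Read 'a': q0→{q1, q2, q4, q6}, q1→{q6}, q2→{q0, q7}, q4→∅, q5→∅, q6→{q0, q1, q2}, q7→{q1}; union {q0, q1, q2, q4, q6, q7}; ε-closure = {q0, q1, q2, q4, q5, q6, q7}.
Read 'c': q0→{q2, q3, q4}, q1→{q4}, q2→{q1}, q4→{q4}, q5→{q2, q3, q4}, q6→{q6}, q7→{q1, q2}; union {q1, q2, q3, q4, q6}; ε-closure = {q1, q2, q3, q4, q5, q6}.
Read 'a': q1→{q6}, q2→{q0, q7}, q3→∅, q4→∅, q5→∅, q6→{q0, q1, q2}; union {q0, q1, q2, q6, q7}; ε-closure = {q0, q1, q2, q5, q6, q7}.
Read 'c': q0→{q2, q3, q4}, q1→{q4}, q2→{q1}, q5→{q2, q3, q4}, q6→{q6}, q7→{q1, q2}; union {q1, q2, q3, q4, q6}; ε-closure = {q1, q2, q3, q4, q5, q6}.
Read 'c': q1→{q4}, q2→{q1}, q3→{q6}, q4→{q4}, q5→{q2, q3, q4}, q6→{q6}; union {q1, q2, q3, q4, q6}; ε-closure = {q1, q2, q3, q4, q5, q6}.
That set has 6 states.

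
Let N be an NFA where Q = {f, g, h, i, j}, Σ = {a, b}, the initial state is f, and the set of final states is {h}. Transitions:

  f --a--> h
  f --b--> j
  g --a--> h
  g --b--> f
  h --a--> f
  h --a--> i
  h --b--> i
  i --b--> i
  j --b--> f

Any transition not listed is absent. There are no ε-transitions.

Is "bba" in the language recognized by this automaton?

Start in {f}.
Read 'b': f→{j}; now {j}.
Read 'b': j→{f}; now {f}.
Read 'a': f→{h}; now {h}.
The final set {h} contains the accepting state h.

Yes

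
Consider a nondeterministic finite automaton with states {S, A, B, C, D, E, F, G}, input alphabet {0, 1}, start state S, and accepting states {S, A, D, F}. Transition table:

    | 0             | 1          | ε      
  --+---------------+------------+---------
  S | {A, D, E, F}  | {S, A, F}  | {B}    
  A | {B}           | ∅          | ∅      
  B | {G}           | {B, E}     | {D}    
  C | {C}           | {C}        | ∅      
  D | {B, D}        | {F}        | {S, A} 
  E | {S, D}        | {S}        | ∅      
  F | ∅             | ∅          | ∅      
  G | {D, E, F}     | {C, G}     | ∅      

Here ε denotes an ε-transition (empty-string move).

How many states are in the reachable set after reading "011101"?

8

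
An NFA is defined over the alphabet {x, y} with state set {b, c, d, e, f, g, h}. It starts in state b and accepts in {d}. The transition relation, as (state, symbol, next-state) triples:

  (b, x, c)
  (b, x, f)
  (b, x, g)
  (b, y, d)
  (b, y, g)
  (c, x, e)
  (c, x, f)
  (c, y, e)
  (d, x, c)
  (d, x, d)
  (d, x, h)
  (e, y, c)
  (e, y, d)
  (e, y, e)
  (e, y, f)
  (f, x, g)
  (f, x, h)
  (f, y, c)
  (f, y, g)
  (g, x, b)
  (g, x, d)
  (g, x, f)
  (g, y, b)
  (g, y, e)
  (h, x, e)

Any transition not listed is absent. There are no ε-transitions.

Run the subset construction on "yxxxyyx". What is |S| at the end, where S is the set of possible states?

7

Start in {b}.
Read 'y': {b} → {d, g}.
Read 'x': {d, g} → {b, c, d, f, h}.
Read 'x': {b, c, d, f, h} → {c, d, e, f, g, h}.
Read 'x': {c, d, e, f, g, h} → {b, c, d, e, f, g, h}.
Read 'y': {b, c, d, e, f, g, h} → {b, c, d, e, f, g}.
Read 'y': {b, c, d, e, f, g} → {b, c, d, e, f, g}.
Read 'x': {b, c, d, e, f, g} → {b, c, d, e, f, g, h}.
That set has 7 states.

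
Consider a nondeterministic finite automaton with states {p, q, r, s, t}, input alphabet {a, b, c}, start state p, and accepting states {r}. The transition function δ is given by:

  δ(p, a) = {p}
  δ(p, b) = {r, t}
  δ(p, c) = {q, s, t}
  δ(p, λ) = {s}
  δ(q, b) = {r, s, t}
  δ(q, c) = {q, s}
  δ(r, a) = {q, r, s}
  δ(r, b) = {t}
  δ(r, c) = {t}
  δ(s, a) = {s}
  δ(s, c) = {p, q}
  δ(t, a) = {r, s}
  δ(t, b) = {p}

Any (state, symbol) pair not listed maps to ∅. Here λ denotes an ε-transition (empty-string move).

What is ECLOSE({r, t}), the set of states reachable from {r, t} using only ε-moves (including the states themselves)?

Begin with {r, t}.
No ε-moves leave this set, so the closure equals the set itself.

{r, t}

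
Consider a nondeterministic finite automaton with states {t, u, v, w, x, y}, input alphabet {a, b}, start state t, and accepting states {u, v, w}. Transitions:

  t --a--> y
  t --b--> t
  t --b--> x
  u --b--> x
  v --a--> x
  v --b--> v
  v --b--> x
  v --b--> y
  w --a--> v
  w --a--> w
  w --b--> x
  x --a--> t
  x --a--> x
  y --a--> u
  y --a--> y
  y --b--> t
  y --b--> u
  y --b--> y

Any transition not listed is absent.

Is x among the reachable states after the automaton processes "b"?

Start in {t}.
Read 'b': t→{t, x}; now {t, x}.
State x is in {t, x}.

Yes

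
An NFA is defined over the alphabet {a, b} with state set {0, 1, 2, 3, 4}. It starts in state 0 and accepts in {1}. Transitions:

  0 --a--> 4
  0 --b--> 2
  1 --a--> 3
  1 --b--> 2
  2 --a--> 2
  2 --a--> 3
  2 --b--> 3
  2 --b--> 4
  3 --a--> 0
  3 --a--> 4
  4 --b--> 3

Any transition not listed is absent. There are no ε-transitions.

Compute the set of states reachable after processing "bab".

Start in {0}.
Read 'b': 0→{2}; now {2}.
Read 'a': 2→{2, 3}; now {2, 3}.
Read 'b': 2→{3, 4}, 3→∅; now {3, 4}.

{3, 4}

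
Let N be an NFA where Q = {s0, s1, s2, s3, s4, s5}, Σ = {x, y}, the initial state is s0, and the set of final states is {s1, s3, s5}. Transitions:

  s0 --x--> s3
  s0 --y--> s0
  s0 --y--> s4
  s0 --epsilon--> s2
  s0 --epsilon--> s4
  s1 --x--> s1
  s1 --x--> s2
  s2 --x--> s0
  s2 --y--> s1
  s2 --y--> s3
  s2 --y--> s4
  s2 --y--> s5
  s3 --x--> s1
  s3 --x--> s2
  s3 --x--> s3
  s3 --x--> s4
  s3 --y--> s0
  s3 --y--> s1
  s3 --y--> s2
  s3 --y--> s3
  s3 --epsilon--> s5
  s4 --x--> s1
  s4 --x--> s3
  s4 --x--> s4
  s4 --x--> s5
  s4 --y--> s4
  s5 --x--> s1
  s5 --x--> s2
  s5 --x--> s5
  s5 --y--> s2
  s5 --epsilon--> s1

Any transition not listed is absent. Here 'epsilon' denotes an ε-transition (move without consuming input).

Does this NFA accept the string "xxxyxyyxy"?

Yes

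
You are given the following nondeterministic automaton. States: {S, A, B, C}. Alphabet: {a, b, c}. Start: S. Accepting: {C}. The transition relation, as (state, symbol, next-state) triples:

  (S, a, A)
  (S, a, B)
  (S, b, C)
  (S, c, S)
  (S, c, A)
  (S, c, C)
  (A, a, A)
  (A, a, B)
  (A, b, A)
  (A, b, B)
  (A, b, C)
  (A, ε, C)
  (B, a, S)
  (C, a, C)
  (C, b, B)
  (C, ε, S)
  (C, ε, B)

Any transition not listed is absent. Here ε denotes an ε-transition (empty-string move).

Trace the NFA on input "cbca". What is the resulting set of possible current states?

{S, A, B, C}

Start in {S}.
Read 'c': S→{S, A, C}; union {S, A, C}; ε-closure = {S, A, B, C}.
Read 'b': S→{C}, A→{A, B, C}, B→∅, C→{B}; union {A, B, C}; ε-closure = {S, A, B, C}.
Read 'c': S→{S, A, C}, A→∅, B→∅, C→∅; union {S, A, C}; ε-closure = {S, A, B, C}.
Read 'a': S→{A, B}, A→{A, B}, B→{S}, C→{C}; now {S, A, B, C}.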